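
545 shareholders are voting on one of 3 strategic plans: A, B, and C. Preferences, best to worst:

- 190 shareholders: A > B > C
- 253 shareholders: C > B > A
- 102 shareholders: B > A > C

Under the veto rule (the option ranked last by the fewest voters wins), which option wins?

Last-place votes: A 253, B 0, C 292.
B is ranked last by the fewest voters, so B wins.

B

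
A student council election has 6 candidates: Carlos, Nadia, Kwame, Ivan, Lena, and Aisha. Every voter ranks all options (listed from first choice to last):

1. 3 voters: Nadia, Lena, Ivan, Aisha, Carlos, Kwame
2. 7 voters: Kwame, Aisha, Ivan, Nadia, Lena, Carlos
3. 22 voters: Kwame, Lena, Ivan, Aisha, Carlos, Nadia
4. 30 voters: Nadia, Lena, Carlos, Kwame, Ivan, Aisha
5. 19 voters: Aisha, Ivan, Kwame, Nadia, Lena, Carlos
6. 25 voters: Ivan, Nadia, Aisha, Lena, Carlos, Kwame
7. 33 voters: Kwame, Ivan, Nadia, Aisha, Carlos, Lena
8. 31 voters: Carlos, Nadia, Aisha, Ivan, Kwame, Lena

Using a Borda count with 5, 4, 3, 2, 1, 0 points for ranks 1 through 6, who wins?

Nadia

Carlos: 3·1 + 7·0 + 22·1 + 30·3 + 19·0 + 25·1 + 33·1 + 31·5 = 328
Nadia: 3·5 + 7·2 + 22·0 + 30·5 + 19·2 + 25·4 + 33·3 + 31·4 = 540
Kwame: 3·0 + 7·5 + 22·5 + 30·2 + 19·3 + 25·0 + 33·5 + 31·1 = 458
Ivan: 3·3 + 7·3 + 22·3 + 30·1 + 19·4 + 25·5 + 33·4 + 31·2 = 521
Lena: 3·4 + 7·1 + 22·4 + 30·4 + 19·1 + 25·2 + 33·0 + 31·0 = 296
Aisha: 3·2 + 7·4 + 22·2 + 30·0 + 19·5 + 25·3 + 33·2 + 31·3 = 407
Nadia has the highest Borda score (540).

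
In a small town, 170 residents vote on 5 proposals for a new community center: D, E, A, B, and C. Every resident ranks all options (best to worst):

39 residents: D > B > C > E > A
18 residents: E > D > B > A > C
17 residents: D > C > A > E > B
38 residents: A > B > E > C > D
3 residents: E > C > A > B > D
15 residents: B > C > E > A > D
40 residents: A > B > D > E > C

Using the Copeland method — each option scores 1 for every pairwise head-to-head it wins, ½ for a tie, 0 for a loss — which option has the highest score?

A

D: beats E and C; loses to A and B → score 2.
E: beats C; loses to D, A, and B → score 1.
A: beats D, E, B, and C → score 4.
B: beats D, E, and C; loses to A → score 3.
C: loses to D, E, A, and B → score 0.
A has the best pairwise record.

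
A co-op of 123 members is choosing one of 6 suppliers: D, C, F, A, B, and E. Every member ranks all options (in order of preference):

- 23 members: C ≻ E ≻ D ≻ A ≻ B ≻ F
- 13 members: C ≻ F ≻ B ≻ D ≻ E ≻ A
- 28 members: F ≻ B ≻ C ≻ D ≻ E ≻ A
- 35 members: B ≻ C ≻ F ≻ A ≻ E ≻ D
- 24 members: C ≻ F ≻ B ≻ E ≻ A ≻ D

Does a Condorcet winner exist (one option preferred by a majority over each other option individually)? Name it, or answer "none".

Checking pairwise contests:
C beats D 123–0.
B beats C 63–60.
C beats F 95–28.
D beats A 64–59.
F beats B 65–58.
C beats E 123–0.
Every option loses at least one head-to-head, so there is no Condorcet winner.

none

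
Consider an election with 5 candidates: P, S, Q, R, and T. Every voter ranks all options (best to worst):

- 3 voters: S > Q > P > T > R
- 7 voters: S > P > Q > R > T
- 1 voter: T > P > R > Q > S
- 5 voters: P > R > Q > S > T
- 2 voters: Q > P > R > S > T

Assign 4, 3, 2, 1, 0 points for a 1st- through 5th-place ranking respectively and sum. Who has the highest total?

P: 3·2 + 7·3 + 1·3 + 5·4 + 2·3 = 56
S: 3·4 + 7·4 + 1·0 + 5·1 + 2·1 = 47
Q: 3·3 + 7·2 + 1·1 + 5·2 + 2·4 = 42
R: 3·0 + 7·1 + 1·2 + 5·3 + 2·2 = 28
T: 3·1 + 7·0 + 1·4 + 5·0 + 2·0 = 7
P has the highest Borda score (56).

P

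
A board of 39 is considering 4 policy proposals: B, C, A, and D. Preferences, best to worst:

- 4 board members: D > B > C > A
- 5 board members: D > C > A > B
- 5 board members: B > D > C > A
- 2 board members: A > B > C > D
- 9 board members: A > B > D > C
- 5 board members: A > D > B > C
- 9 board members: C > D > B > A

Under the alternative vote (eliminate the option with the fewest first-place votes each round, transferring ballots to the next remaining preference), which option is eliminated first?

Round 1: B 5, C 9, A 16, D 9. Eliminate B.

B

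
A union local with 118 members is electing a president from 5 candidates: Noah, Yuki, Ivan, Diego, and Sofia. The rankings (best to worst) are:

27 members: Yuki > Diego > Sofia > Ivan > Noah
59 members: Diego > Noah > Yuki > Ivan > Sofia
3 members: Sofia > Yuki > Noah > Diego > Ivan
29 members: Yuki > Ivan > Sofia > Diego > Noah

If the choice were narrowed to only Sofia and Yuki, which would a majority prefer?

Yuki

Voters preferring Sofia to Yuki: 3; preferring Yuki to Sofia: 115.
Yuki wins the head-to-head.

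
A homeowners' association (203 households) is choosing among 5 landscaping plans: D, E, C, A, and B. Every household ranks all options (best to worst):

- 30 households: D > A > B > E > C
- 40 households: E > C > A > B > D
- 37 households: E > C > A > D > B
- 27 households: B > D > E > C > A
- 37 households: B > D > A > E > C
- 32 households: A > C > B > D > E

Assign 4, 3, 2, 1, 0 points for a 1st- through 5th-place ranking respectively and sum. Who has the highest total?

D: 30·4 + 40·0 + 37·1 + 27·3 + 37·3 + 32·1 = 381
E: 30·1 + 40·4 + 37·4 + 27·2 + 37·1 + 32·0 = 429
C: 30·0 + 40·3 + 37·3 + 27·1 + 37·0 + 32·3 = 354
A: 30·3 + 40·2 + 37·2 + 27·0 + 37·2 + 32·4 = 446
B: 30·2 + 40·1 + 37·0 + 27·4 + 37·4 + 32·2 = 420
A has the highest Borda score (446).

A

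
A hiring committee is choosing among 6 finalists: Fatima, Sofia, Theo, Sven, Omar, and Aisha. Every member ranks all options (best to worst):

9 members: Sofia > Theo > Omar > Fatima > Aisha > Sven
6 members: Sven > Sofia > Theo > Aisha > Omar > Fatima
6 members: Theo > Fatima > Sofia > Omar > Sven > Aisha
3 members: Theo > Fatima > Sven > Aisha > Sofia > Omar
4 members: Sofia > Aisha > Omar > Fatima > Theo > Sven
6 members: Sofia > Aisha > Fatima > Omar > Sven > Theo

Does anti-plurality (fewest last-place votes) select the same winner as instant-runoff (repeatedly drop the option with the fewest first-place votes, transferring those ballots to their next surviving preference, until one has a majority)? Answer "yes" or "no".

Anti-plurality — last-place votes: Fatima 6, Sofia 0, Theo 6, Sven 13, Omar 3, Aisha 6. Winner: Sofia.
Instant-runoff — R1 Fatima 0, Sofia 19, Theo 9, Sven 6, Omar 0, Aisha 0 (Sofia winner). Winner: Sofia.
The two methods agree.

yes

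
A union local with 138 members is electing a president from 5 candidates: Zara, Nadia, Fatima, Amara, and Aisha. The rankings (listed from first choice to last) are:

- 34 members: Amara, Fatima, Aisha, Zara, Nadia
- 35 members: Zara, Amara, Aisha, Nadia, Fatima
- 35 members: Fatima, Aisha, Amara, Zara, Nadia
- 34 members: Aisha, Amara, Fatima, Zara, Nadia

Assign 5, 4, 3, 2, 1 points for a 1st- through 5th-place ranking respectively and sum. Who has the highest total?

Zara: 34·2 + 35·5 + 35·2 + 34·2 = 381
Nadia: 34·1 + 35·2 + 35·1 + 34·1 = 173
Fatima: 34·4 + 35·1 + 35·5 + 34·3 = 448
Amara: 34·5 + 35·4 + 35·3 + 34·4 = 551
Aisha: 34·3 + 35·3 + 35·4 + 34·5 = 517
Amara has the highest Borda score (551).

Amara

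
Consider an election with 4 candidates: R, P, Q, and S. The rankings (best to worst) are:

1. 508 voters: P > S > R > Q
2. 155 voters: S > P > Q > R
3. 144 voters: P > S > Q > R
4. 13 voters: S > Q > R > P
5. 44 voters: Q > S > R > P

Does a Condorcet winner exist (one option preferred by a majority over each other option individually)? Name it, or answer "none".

P vs R: 807–57 for P.
P vs Q: 807–57 for P.
P vs S: 652–212 for P.
P beats every other option head-to-head.

P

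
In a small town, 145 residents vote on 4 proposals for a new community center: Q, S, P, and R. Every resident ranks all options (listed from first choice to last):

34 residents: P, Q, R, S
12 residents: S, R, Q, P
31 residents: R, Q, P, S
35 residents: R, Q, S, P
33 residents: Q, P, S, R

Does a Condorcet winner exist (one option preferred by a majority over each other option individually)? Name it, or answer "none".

R vs Q: 78–67 for R.
R vs S: 100–45 for R.
R vs P: 78–67 for R.
R beats every other option head-to-head.

R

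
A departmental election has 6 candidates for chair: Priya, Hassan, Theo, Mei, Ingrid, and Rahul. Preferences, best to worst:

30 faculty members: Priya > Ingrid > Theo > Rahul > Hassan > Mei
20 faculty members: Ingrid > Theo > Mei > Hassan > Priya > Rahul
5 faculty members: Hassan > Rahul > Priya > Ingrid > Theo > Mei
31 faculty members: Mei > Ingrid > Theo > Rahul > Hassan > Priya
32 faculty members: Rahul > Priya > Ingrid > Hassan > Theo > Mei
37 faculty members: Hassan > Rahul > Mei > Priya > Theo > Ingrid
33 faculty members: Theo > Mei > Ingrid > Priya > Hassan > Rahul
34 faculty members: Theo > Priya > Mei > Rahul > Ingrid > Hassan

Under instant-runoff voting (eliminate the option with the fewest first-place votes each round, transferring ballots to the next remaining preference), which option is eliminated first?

Round 1: Priya 30, Hassan 42, Theo 67, Mei 31, Ingrid 20, Rahul 32. Eliminate Ingrid.

Ingrid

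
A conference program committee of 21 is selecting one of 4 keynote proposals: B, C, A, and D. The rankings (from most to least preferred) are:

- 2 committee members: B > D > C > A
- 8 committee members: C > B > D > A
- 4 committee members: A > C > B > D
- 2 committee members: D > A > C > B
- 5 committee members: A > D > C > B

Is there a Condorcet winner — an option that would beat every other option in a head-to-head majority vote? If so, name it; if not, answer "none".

Checking pairwise contests:
C beats B 19–2.
A beats C 11–10.
D beats A 12–9.
B beats D 14–7.
Every option loses at least one head-to-head, so there is no Condorcet winner.

none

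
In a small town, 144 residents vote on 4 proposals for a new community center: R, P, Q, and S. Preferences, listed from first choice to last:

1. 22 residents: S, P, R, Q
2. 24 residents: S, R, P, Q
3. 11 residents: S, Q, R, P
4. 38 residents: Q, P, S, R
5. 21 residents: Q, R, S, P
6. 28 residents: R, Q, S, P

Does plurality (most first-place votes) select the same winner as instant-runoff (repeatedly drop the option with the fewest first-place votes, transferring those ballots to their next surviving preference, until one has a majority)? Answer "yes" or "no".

Plurality — first-place votes: R 28, P 0, Q 59, S 57. Winner: Q.
Instant-runoff — R1 R 28, P 0, Q 59, S 57 (P out); R2 R 28, Q 59, S 57 (R out); R3 Q 87, S 57 (Q winner). Winner: Q.
The two methods agree.

yes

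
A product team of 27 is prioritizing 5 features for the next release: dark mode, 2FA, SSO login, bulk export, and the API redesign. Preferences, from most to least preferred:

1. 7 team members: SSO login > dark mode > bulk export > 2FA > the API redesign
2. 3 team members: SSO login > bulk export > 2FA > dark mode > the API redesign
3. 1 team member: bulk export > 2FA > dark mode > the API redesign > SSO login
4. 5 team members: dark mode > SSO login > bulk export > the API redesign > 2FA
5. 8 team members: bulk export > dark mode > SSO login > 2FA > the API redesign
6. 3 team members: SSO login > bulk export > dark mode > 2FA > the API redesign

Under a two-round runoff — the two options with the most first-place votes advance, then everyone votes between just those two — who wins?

SSO login

Round 1 first-place votes: dark mode 5, 2FA 0, SSO login 13, bulk export 9, the API redesign 0.
SSO login and bulk export advance.
Runoff: SSO login is preferred to bulk export by 18 voters; bulk export by 9.
SSO login wins the runoff.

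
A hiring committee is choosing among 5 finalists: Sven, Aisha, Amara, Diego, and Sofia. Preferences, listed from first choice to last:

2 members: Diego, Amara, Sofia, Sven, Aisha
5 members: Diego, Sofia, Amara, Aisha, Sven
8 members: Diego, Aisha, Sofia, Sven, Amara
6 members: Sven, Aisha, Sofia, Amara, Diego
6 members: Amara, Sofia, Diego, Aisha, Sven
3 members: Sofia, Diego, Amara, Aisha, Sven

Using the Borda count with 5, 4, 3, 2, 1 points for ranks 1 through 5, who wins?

Sven: 2·2 + 5·1 + 8·2 + 6·5 + 6·1 + 3·1 = 64
Aisha: 2·1 + 5·2 + 8·4 + 6·4 + 6·2 + 3·2 = 86
Amara: 2·4 + 5·3 + 8·1 + 6·2 + 6·5 + 3·3 = 82
Diego: 2·5 + 5·5 + 8·5 + 6·1 + 6·3 + 3·4 = 111
Sofia: 2·3 + 5·4 + 8·3 + 6·3 + 6·4 + 3·5 = 107
Diego has the highest Borda score (111).

Diego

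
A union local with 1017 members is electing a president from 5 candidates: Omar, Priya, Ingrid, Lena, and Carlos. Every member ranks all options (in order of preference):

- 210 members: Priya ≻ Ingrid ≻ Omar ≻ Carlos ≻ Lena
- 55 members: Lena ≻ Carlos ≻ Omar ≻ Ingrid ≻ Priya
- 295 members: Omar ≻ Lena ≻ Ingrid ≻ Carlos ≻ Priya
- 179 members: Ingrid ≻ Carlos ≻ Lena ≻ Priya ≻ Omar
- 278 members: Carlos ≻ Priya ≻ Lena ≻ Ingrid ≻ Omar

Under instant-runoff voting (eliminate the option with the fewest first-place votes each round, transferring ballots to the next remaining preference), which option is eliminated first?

Lena

Round 1: Omar 295, Priya 210, Ingrid 179, Lena 55, Carlos 278. Eliminate Lena.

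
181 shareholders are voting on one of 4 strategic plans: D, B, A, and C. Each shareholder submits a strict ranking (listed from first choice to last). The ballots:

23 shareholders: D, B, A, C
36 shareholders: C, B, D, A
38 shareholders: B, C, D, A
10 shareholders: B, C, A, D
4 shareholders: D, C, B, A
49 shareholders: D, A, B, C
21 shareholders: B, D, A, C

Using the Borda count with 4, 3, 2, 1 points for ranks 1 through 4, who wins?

D: 23·4 + 36·2 + 38·2 + 10·1 + 4·4 + 49·4 + 21·3 = 525
B: 23·3 + 36·3 + 38·4 + 10·4 + 4·2 + 49·2 + 21·4 = 559
A: 23·2 + 36·1 + 38·1 + 10·2 + 4·1 + 49·3 + 21·2 = 333
C: 23·1 + 36·4 + 38·3 + 10·3 + 4·3 + 49·1 + 21·1 = 393
B has the highest Borda score (559).

B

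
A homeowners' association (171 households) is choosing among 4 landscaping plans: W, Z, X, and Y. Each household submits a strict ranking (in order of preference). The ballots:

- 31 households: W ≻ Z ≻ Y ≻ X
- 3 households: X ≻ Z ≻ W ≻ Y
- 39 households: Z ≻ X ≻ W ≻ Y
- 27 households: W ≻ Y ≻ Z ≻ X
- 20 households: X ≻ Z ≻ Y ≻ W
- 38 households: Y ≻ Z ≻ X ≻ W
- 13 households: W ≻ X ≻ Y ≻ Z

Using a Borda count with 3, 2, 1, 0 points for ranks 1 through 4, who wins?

W: 31·3 + 3·1 + 39·1 + 27·3 + 20·0 + 38·0 + 13·3 = 255
Z: 31·2 + 3·2 + 39·3 + 27·1 + 20·2 + 38·2 + 13·0 = 328
X: 31·0 + 3·3 + 39·2 + 27·0 + 20·3 + 38·1 + 13·2 = 211
Y: 31·1 + 3·0 + 39·0 + 27·2 + 20·1 + 38·3 + 13·1 = 232
Z has the highest Borda score (328).

Z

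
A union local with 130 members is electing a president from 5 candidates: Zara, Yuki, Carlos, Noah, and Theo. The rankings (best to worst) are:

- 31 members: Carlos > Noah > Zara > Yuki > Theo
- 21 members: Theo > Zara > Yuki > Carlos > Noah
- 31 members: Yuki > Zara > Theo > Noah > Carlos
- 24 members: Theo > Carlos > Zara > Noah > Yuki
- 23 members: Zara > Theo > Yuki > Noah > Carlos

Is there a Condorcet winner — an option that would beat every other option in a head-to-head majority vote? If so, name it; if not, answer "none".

Zara

Zara vs Yuki: 99–31 for Zara.
Zara vs Carlos: 75–55 for Zara.
Zara vs Noah: 99–31 for Zara.
Zara vs Theo: 85–45 for Zara.
Zara beats every other option head-to-head.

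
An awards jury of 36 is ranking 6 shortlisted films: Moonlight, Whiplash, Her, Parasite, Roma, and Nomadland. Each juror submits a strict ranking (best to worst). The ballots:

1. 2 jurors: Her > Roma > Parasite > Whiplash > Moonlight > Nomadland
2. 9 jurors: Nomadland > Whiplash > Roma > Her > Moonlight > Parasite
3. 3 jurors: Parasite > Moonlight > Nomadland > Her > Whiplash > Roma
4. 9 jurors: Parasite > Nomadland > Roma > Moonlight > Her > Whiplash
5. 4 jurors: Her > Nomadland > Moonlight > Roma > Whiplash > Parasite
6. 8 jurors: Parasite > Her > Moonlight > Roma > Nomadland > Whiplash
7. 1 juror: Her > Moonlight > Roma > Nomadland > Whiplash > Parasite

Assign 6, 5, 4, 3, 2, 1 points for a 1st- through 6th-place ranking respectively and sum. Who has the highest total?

Nomadland

Moonlight: 2·2 + 9·2 + 3·5 + 9·3 + 4·4 + 8·4 + 1·5 = 117
Whiplash: 2·3 + 9·5 + 3·2 + 9·1 + 4·2 + 8·1 + 1·2 = 84
Her: 2·6 + 9·3 + 3·3 + 9·2 + 4·6 + 8·5 + 1·6 = 136
Parasite: 2·4 + 9·1 + 3·6 + 9·6 + 4·1 + 8·6 + 1·1 = 142
Roma: 2·5 + 9·4 + 3·1 + 9·4 + 4·3 + 8·3 + 1·4 = 125
Nomadland: 2·1 + 9·6 + 3·4 + 9·5 + 4·5 + 8·2 + 1·3 = 152
Nomadland has the highest Borda score (152).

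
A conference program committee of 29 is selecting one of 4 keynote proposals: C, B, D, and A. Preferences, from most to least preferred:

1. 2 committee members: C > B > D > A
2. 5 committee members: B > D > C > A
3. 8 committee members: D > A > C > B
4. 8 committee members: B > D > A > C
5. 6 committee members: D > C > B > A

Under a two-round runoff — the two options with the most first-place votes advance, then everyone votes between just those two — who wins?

B

Round 1 first-place votes: C 2, B 13, D 14, A 0.
D and B advance.
Runoff: D is preferred to B by 14 voters; B by 15.
B wins the runoff.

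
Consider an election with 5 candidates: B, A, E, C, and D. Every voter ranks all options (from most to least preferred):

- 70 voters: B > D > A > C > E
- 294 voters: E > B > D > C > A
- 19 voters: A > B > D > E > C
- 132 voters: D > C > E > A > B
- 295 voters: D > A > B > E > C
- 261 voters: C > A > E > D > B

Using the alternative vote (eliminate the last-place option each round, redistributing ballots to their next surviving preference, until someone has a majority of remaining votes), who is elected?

Round 1: B 70, A 19, E 294, C 261, D 427. Eliminate A.
Round 2: B 89, E 294, C 261, D 427. Eliminate B.
Round 3: E 294, C 261, D 516. Eliminate C.
Round 4: E 555, D 516. E has a majority.

E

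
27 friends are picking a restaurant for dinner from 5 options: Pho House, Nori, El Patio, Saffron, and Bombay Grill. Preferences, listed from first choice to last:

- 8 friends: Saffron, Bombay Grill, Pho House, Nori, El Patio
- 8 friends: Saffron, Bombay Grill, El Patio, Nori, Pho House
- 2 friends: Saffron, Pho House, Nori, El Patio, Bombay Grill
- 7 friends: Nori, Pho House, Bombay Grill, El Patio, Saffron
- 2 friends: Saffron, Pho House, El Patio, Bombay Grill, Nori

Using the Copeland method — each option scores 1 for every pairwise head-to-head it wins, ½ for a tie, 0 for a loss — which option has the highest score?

Pho House: beats El Patio; loses to Nori, Saffron, and Bombay Grill → score 1.
Nori: beats Pho House and El Patio; loses to Saffron and Bombay Grill → score 2.
El Patio: loses to Pho House, Nori, Saffron, and Bombay Grill → score 0.
Saffron: beats Pho House, Nori, El Patio, and Bombay Grill → score 4.
Bombay Grill: beats Pho House, Nori, and El Patio; loses to Saffron → score 3.
Saffron has the best pairwise record.

Saffron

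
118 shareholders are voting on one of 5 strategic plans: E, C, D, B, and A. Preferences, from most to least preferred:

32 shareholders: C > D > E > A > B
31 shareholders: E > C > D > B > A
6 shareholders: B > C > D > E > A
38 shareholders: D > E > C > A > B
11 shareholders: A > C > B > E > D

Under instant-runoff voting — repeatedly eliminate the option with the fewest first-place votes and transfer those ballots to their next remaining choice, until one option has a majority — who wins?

Round 1: E 31, C 32, D 38, B 6, A 11. Eliminate B.
Round 2: E 31, C 38, D 38, A 11. Eliminate A.
Round 3: E 31, C 49, D 38. Eliminate E.
Round 4: C 80, D 38. C has a majority.

C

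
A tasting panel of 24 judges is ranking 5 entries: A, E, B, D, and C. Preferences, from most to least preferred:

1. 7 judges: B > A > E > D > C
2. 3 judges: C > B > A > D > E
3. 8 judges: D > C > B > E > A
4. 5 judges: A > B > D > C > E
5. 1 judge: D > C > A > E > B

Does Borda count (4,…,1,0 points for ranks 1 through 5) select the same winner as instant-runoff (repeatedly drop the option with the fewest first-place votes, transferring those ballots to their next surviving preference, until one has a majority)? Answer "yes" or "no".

Borda — scores: A 49, E 23, B 68, D 56, C 44. Winner: B.
Instant-runoff — R1 A 5, E 0, B 7, D 9, C 3 (E out); R2 A 5, B 7, D 9, C 3 (C out); R3 A 5, B 10, D 9 (A out); R4 B 15, D 9 (B winner). Winner: B.
The two methods agree.

yes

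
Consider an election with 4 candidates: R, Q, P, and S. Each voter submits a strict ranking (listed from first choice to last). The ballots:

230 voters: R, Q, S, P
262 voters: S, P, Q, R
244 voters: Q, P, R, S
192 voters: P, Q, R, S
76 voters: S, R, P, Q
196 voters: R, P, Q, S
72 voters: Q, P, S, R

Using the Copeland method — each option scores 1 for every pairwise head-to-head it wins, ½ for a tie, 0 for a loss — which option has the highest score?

R: beats S; loses to Q and P → score 1.
Q: beats R and S; loses to P → score 2.
P: beats R, Q, and S → score 3.
S: loses to R, Q, and P → score 0.
P has the best pairwise record.

P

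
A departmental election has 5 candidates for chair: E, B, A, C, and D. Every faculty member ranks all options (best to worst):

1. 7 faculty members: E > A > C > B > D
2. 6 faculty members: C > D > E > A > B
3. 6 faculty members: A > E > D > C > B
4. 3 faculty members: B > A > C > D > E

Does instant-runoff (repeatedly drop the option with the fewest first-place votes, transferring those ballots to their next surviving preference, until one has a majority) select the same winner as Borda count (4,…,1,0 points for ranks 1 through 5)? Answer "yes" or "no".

no

Instant-runoff — R1 E 7, B 3, A 6, C 6, D 0 (D out); R2 E 7, B 3, A 6, C 6 (B out); R3 E 7, A 9, C 6 (C out); R4 E 13, A 9 (E winner). Winner: E.
Borda — scores: E 58, B 19, A 60, C 50, D 33. Winner: A.
The two methods disagree.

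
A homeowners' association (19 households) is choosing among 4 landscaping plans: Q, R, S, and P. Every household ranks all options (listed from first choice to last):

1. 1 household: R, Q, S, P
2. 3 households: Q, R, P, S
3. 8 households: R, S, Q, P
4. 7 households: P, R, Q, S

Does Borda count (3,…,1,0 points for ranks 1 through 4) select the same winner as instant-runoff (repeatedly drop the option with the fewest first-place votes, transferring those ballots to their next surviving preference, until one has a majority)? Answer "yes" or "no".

Borda — scores: Q 26, R 47, S 17, P 24. Winner: R.
Instant-runoff — R1 Q 3, R 9, S 0, P 7 (S out); R2 Q 3, R 9, P 7 (Q out); R3 R 12, P 7 (R winner). Winner: R.
The two methods agree.

yes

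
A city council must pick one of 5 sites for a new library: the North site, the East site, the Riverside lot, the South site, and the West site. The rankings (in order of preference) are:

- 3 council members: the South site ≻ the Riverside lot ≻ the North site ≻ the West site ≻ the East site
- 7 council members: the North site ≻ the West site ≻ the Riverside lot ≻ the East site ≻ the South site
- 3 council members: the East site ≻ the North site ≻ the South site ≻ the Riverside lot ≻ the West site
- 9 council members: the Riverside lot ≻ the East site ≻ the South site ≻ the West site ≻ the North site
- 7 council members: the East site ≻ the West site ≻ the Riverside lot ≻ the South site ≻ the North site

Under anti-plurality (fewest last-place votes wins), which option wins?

the Riverside lot

Last-place votes: the North site 16, the East site 3, the Riverside lot 0, the South site 7, the West site 3.
the Riverside lot is ranked last by the fewest voters, so the Riverside lot wins.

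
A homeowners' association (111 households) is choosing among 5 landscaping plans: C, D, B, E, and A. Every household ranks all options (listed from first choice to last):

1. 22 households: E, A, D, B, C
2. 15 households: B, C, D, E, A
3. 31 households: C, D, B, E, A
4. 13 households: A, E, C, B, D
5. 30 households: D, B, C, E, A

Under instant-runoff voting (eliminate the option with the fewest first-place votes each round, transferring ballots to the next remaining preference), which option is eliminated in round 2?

B

Round 1: C 31, D 30, B 15, E 22, A 13. Eliminate A.
Round 2: C 31, D 30, B 15, E 35. Eliminate B.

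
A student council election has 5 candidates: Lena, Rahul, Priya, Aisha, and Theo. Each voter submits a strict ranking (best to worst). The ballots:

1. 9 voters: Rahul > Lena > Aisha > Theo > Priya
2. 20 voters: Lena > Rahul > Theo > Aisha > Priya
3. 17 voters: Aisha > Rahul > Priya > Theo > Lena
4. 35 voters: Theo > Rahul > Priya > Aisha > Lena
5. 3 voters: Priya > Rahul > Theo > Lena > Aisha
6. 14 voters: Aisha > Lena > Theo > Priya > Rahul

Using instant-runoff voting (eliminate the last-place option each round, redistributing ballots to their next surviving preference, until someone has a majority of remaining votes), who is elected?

Theo

Round 1: Lena 20, Rahul 9, Priya 3, Aisha 31, Theo 35. Eliminate Priya.
Round 2: Lena 20, Rahul 12, Aisha 31, Theo 35. Eliminate Rahul.
Round 3: Lena 29, Aisha 31, Theo 38. Eliminate Lena.
Round 4: Aisha 40, Theo 58. Theo has a majority.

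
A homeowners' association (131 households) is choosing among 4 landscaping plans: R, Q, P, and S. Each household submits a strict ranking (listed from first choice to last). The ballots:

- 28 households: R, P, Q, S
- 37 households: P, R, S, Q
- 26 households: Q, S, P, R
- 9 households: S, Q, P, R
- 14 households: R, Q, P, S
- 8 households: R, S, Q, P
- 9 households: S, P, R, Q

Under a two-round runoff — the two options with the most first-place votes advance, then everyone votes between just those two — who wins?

P

Round 1 first-place votes: R 50, Q 26, P 37, S 18.
R and P advance.
Runoff: R is preferred to P by 50 voters; P by 81.
P wins the runoff.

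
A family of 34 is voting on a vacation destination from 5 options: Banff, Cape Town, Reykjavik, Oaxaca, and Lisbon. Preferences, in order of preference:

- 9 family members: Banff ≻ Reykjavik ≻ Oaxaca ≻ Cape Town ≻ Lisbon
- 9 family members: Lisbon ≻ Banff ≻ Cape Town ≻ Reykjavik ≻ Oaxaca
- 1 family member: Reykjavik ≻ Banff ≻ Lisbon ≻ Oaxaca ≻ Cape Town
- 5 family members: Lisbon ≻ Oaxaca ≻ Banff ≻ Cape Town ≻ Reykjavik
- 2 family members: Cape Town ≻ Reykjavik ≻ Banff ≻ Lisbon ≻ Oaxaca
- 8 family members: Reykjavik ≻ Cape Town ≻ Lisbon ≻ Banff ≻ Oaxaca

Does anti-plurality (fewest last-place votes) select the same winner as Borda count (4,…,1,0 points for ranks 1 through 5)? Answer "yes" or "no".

Anti-plurality — last-place votes: Banff 0, Cape Town 1, Reykjavik 5, Oaxaca 19, Lisbon 9. Winner: Banff.
Borda — scores: Banff 88, Cape Town 64, Reykjavik 78, Oaxaca 34, Lisbon 76. Winner: Banff.
The two methods agree.

yes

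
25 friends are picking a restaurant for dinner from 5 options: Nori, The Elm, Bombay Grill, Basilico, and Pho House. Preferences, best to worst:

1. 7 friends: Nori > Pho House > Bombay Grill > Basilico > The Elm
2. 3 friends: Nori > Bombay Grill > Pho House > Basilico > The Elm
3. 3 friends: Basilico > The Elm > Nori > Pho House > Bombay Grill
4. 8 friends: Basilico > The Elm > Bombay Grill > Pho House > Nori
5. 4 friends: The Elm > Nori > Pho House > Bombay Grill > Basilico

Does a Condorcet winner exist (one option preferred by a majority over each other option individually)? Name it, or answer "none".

Checking pairwise contests:
The Elm beats Nori 15–10.
Basilico beats The Elm 21–4.
Nori beats Bombay Grill 17–8.
Nori beats Basilico 14–11.
Nori beats Pho House 17–8.
Every option loses at least one head-to-head, so there is no Condorcet winner.

none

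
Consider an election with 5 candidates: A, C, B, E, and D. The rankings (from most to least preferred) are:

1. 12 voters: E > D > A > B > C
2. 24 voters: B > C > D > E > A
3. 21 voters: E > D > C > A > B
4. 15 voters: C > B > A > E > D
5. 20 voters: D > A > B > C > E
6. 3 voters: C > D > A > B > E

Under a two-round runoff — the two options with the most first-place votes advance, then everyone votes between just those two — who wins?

B

Round 1 first-place votes: A 0, C 18, B 24, E 33, D 20.
E and B advance.
Runoff: E is preferred to B by 33 voters; B by 62.
B wins the runoff.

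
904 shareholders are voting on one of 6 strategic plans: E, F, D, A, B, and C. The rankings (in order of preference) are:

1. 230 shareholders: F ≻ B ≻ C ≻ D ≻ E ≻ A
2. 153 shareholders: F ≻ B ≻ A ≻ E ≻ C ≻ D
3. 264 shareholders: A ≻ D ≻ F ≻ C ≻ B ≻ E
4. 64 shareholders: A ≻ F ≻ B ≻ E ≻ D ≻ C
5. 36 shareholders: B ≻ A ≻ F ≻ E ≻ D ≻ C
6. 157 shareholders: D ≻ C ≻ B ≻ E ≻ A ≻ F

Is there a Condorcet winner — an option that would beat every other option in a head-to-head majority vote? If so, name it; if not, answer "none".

Checking pairwise contests:
F beats E 747–157.
A beats F 521–383.
F beats D 483–421.
B beats A 576–328.
F beats B 711–193.
F beats C 747–157.
Every option loses at least one head-to-head, so there is no Condorcet winner.

none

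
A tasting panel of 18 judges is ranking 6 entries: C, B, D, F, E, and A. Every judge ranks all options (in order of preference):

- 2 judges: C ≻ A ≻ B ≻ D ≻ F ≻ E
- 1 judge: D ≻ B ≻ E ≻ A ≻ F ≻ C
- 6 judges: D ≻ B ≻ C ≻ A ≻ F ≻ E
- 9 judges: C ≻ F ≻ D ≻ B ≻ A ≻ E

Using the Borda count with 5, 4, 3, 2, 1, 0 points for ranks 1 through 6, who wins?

C

C: 2·5 + 1·0 + 6·3 + 9·5 = 73
B: 2·3 + 1·4 + 6·4 + 9·2 = 52
D: 2·2 + 1·5 + 6·5 + 9·3 = 66
F: 2·1 + 1·1 + 6·1 + 9·4 = 45
E: 2·0 + 1·3 + 6·0 + 9·0 = 3
A: 2·4 + 1·2 + 6·2 + 9·1 = 31
C has the highest Borda score (73).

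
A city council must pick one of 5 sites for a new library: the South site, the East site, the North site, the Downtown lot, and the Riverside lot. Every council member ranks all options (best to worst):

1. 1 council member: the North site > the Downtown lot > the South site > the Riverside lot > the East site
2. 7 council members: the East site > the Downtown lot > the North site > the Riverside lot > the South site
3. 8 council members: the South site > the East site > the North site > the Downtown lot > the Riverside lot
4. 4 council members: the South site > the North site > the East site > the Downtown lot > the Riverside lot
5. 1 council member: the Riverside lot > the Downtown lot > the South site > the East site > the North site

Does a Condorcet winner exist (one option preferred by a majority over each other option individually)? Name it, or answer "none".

the South site

the South site vs the East site: 14–7 for the South site.
the South site vs the North site: 13–8 for the South site.
the South site vs the Downtown lot: 12–9 for the South site.
the South site vs the Riverside lot: 13–8 for the South site.
the South site beats every other option head-to-head.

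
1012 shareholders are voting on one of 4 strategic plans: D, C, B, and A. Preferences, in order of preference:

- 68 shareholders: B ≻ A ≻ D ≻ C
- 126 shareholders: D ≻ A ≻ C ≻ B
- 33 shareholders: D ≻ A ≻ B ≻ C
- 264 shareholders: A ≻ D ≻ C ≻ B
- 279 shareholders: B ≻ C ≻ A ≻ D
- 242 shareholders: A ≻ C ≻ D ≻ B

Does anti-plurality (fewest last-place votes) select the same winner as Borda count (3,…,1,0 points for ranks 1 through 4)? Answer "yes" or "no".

yes

Anti-plurality — last-place votes: D 279, C 101, B 632, A 0. Winner: A.
Borda — scores: D 1315, C 1432, B 1074, A 2251. Winner: A.
The two methods agree.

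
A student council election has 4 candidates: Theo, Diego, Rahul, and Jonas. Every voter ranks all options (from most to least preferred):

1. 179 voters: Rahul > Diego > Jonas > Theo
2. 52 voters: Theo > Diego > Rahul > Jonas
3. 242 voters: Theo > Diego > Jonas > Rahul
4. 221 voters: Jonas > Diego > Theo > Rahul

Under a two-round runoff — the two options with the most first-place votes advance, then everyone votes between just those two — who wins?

Jonas

Round 1 first-place votes: Theo 294, Diego 0, Rahul 179, Jonas 221.
Theo and Jonas advance.
Runoff: Theo is preferred to Jonas by 294 voters; Jonas by 400.
Jonas wins the runoff.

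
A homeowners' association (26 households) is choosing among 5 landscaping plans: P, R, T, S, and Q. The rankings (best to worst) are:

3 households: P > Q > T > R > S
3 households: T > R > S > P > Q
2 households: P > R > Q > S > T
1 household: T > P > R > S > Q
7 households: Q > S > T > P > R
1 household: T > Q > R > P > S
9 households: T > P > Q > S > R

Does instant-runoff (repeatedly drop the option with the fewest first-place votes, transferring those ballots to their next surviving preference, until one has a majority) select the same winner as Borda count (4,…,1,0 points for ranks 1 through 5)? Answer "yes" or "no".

yes

Instant-runoff — R1 P 5, R 0, T 14, S 0, Q 7 (T winner). Winner: T.
Borda — scores: P 61, R 22, T 76, S 39, Q 62. Winner: T.
The two methods agree.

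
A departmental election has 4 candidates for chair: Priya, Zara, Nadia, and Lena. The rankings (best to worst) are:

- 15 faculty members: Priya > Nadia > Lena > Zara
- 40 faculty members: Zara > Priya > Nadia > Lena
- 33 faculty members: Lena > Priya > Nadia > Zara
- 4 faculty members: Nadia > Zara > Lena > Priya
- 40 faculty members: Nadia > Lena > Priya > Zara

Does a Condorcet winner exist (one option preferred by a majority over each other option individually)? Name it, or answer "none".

Checking pairwise contests:
Lena beats Priya 77–55.
Priya beats Zara 88–44.
Priya beats Nadia 88–44.
Nadia beats Lena 99–33.
Every option loses at least one head-to-head, so there is no Condorcet winner.

none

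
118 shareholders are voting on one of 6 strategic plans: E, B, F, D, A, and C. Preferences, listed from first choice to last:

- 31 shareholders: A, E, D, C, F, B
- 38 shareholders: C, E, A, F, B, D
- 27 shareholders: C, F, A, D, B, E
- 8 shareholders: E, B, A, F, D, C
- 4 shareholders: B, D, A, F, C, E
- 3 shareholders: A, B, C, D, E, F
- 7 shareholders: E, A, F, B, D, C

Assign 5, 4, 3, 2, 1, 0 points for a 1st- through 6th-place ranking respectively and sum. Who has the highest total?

E: 31·4 + 38·4 + 27·0 + 8·5 + 4·0 + 3·1 + 7·5 = 354
B: 31·0 + 38·1 + 27·1 + 8·4 + 4·5 + 3·4 + 7·2 = 143
F: 31·1 + 38·2 + 27·4 + 8·2 + 4·2 + 3·0 + 7·3 = 260
D: 31·3 + 38·0 + 27·2 + 8·1 + 4·4 + 3·2 + 7·1 = 184
A: 31·5 + 38·3 + 27·3 + 8·3 + 4·3 + 3·5 + 7·4 = 429
C: 31·2 + 38·5 + 27·5 + 8·0 + 4·1 + 3·3 + 7·0 = 400
A has the highest Borda score (429).

A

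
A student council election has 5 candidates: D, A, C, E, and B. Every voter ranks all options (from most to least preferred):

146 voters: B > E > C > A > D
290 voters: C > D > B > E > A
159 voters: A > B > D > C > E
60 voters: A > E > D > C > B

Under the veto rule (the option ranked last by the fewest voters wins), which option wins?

Last-place votes: D 146, A 290, C 0, E 159, B 60.
C is ranked last by the fewest voters, so C wins.

C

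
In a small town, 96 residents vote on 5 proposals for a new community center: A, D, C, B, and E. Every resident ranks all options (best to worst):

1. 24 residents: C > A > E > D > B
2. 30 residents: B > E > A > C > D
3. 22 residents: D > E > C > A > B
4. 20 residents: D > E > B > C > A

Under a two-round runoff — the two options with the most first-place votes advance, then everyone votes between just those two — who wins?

Round 1 first-place votes: A 0, D 42, C 24, B 30, E 0.
D and B advance.
Runoff: D is preferred to B by 66 voters; B by 30.
D wins the runoff.

D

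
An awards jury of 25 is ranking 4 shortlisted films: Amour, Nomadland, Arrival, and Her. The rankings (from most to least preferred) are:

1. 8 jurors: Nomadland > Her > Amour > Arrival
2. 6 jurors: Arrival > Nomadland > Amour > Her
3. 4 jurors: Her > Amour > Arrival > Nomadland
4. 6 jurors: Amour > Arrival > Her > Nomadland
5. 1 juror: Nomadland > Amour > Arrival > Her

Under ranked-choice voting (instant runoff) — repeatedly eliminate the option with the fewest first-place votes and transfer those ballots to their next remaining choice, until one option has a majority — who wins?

Nomadland

Round 1: Amour 6, Nomadland 9, Arrival 6, Her 4. Eliminate Her.
Round 2: Amour 10, Nomadland 9, Arrival 6. Eliminate Arrival.
Round 3: Amour 10, Nomadland 15. Nomadland has a majority.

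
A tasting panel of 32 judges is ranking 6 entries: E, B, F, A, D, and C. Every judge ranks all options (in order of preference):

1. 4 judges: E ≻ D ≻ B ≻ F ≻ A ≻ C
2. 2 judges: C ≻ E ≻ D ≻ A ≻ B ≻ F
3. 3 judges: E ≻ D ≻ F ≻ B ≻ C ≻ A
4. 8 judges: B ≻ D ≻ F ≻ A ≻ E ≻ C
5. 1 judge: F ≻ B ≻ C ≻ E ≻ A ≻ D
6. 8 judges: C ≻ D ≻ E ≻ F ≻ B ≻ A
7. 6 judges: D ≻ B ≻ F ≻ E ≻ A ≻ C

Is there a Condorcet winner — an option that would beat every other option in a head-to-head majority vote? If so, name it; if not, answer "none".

D

D vs E: 22–10 for D.
D vs B: 23–9 for D.
D vs F: 31–1 for D.
D vs A: 31–1 for D.
D vs C: 21–11 for D.
D beats every other option head-to-head.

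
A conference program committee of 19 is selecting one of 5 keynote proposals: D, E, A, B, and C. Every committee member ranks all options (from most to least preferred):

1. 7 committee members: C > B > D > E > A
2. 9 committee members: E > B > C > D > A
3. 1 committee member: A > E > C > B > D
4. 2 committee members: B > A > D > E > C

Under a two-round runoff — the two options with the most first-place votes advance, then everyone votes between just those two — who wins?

Round 1 first-place votes: D 0, E 9, A 1, B 2, C 7.
E and C advance.
Runoff: E is preferred to C by 12 voters; C by 7.
E wins the runoff.

E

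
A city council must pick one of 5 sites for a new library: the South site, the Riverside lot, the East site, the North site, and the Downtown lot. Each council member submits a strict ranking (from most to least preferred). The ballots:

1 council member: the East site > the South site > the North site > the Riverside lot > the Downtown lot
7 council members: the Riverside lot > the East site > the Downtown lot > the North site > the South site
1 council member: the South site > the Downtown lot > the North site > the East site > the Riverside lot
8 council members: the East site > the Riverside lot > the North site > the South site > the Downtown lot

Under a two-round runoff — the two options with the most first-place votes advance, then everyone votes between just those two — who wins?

Round 1 first-place votes: the South site 1, the Riverside lot 7, the East site 9, the North site 0, the Downtown lot 0.
the East site and the Riverside lot advance.
Runoff: the East site is preferred to the Riverside lot by 10 voters; the Riverside lot by 7.
the East site wins the runoff.

the East site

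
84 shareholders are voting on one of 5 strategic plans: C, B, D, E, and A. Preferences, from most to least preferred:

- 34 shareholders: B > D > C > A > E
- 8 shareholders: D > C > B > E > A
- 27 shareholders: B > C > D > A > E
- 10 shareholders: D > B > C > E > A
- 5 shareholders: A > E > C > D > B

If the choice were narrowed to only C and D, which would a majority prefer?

Voters preferring C to D: 32; preferring D to C: 52.
D wins the head-to-head.

D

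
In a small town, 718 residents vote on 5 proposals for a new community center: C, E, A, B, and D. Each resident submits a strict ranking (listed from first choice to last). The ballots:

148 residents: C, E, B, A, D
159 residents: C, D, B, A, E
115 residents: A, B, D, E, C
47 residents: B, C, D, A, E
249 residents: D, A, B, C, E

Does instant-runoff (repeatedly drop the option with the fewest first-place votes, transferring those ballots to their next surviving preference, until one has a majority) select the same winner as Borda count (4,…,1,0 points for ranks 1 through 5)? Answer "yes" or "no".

Instant-runoff — R1 C 307, E 0, A 115, B 47, D 249 (E out); R2 C 307, A 115, B 47, D 249 (B out); R3 C 354, A 115, D 249 (A out); R4 C 354, D 364 (D winner). Winner: D.
Borda — scores: C 1618, E 559, A 1561, B 1645, D 1797. Winner: D.
The two methods agree.

yes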